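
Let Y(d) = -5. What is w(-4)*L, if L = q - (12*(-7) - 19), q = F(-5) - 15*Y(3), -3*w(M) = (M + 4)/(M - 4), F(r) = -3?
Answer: 0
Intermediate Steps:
w(M) = -(4 + M)/(3*(-4 + M)) (w(M) = -(M + 4)/(3*(M - 4)) = -(4 + M)/(3*(-4 + M)))
q = 72 (q = -3 - 15*(-5) = -3 + 75 = 72)
L = 175 (L = 72 - (12*(-7) - 19) = 72 - (-84 - 19) = 72 - 1*(-103) = 72 + 103 = 175)
w(-4)*L = ((-4 - 1*(-4))/(3*(-4 - 4)))*175 = ((⅓)*(-4 + 4)/(-8))*175 = ((⅓)*(-⅛)*0)*175 = 0*175 = 0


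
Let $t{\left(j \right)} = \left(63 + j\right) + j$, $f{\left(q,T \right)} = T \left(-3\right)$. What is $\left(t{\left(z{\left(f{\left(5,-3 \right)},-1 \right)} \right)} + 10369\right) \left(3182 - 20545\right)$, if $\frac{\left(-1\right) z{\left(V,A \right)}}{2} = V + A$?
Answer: $-180575200$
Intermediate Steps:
$f{\left(q,T \right)} = - 3 T$
$z{\left(V,A \right)} = - 2 A - 2 V$ ($z{\left(V,A \right)} = - 2 \left(V + A\right) = - 2 \left(A + V\right) = - 2 A - 2 V$)
$t{\left(j \right)} = 63 + 2 j$
$\left(t{\left(z{\left(f{\left(5,-3 \right)},-1 \right)} \right)} + 10369\right) \left(3182 - 20545\right) = \left(\left(63 + 2 \left(\left(-2\right) \left(-1\right) - 2 \left(\left(-3\right) \left(-3\right)\right)\right)\right) + 10369\right) \left(3182 - 20545\right) = \left(\left(63 + 2 \left(2 - 18\right)\right) + 10369\right) \left(-17363\right) = \left(\left(63 + 2 \left(-16\right)\right) + 10369\right) \left(-17363\right) = \left(\left(63 - 32\right) + 10369\right) \left(-17363\right) = \left(31 + 10369\right) \left(-17363\right) = 10400 \left(-17363\right) = -180575200$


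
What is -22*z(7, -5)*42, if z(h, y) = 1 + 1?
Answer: -1848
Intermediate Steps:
z(h, y) = 2
-22*z(7, -5)*42 = -22*2*42 = -44*42 = -1848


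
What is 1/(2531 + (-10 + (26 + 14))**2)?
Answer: 1/3431 ≈ 0.00029146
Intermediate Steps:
1/(2531 + (-10 + (26 + 14))**2) = 1/(2531 + (-10 + 40)**2) = 1/(2531 + 30**2) = 1/(2531 + 900) = 1/3431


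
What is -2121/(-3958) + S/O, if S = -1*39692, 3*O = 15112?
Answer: -27453141/3738331 ≈ -7.3437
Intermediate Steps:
O = 15112/3 (O = (1/3)*15112 = 15112/3 ≈ 5037.3)
S = -39692
-2121/(-3958) + S/O = -2121/(-3958) - 39692/15112/3 = -2121*(-1/3958) - 39692*3/15112 = 2121/3958 - 29769/3778 = -27453141/3738331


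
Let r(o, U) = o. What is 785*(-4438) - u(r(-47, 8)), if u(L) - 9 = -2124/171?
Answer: -66192705/19 ≈ -3.4838e+6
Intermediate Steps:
u(L) = -65/19 (u(L) = 9 - 2124/171 = 9 - 2124*1/171 = 9 - 236/19 = -65/19)
785*(-4438) - u(r(-47, 8)) = 785*(-4438) - 1*(-65/19) = -3483830 + 65/19 = -66192705/19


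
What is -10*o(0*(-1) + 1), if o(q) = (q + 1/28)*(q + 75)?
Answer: -5510/7 ≈ -787.14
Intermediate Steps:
o(q) = (75 + q)*(1/28 + q) (o(q) = (q + 1/28)*(75 + q) = (1/28 + q)*(75 + q) = (75 + q)*(1/28 + q))
-10*o(0*(-1) + 1) = -10*(75/28 + (0*(-1) + 1)² + 2101*(0*(-1) + 1)/28) = -10*(75/28 + (0 + 1)² + 2101*(0 + 1)/28) = -10*(75/28 + 1² + (2101/28)*1) = -10*(75/28 + 1 + 2101/28) = -10*551/7 = -5510/7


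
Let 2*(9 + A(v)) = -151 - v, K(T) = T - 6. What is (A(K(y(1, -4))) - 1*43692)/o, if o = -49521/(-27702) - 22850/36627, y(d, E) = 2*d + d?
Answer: -4935101835150/131201663 ≈ -37615.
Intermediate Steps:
y(d, E) = 3*d
K(T) = -6 + T
A(v) = -169/2 - v/2 (A(v) = -9 + (-151 - v)/2 = -9 + (-151/2 - v/2) = -169/2 - v/2)
o = 131201663/112737906 (o = -49521*(-1/27702) - 22850*1/36627 = 16507/9234 - 22850/36627 = 131201663/112737906 ≈ 1.1638)
(A(K(y(1, -4))) - 1*43692)/o = ((-169/2 - (-6 + 3*1)/2) - 1*43692)/(131201663/112737906) = ((-169/2 - (-6 + 3)/2) - 43692)*(112737906/131201663) = ((-169/2 - ½*(-3)) - 43692)*(112737906/131201663) = ((-169/2 + 3/2) - 43692)*(112737906/131201663) = (-83 - 43692)*(112737906/131201663) = -43775*112737906/131201663 = -4935101835150/131201663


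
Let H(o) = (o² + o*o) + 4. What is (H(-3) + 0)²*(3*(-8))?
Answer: -11616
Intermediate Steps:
H(o) = 4 + 2*o² (H(o) = (o² + o²) + 4 = 2*o² + 4 = 4 + 2*o²)
(H(-3) + 0)²*(3*(-8)) = ((4 + 2*(-3)²) + 0)²*(3*(-8)) = ((4 + 2*9) + 0)²*(-24) = ((4 + 18) + 0)²*(-24) = (22 + 0)²*(-24) = 22²*(-24) = 484*(-24) = -11616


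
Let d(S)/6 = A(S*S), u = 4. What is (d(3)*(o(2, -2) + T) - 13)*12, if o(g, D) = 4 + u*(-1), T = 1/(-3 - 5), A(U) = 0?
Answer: -156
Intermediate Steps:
T = -1/8 (T = 1/(-8) = -1/8 ≈ -0.12500)
d(S) = 0 (d(S) = 6*0 = 0)
o(g, D) = 0 (o(g, D) = 4 + 4*(-1) = 4 - 4 = 0)
(d(3)*(o(2, -2) + T) - 13)*12 = (0*(0 - 1/8) - 13)*12 = (0*(-1/8) - 13)*12 = (0 - 13)*12 = -13*12 = -156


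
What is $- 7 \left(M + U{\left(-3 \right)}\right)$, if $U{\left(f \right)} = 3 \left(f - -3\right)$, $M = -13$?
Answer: $91$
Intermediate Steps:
$U{\left(f \right)} = 9 + 3 f$ ($U{\left(f \right)} = 3 \left(f + 3\right) = 3 \left(3 + f\right) = 9 + 3 f$)
$- 7 \left(M + U{\left(-3 \right)}\right) = - 7 \left(-13 + \left(9 + 3 \left(-3\right)\right)\right) = - 7 \left(-13 + \left(9 - 9\right)\right) = - 7 \left(-13 + 0\right) = \left(-7\right) \left(-13\right) = 91$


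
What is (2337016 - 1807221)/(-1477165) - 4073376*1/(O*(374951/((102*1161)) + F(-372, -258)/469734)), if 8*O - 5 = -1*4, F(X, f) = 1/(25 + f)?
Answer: -10398305423714139430097773/1010322885668315875 ≈ -1.0292e+7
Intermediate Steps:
O = 1/8 (O = 5/8 + (-1*4)/8 = 5/8 + (1/8)*(-4) = 5/8 - 1/2 = 1/8 ≈ 0.12500)
(2337016 - 1807221)/(-1477165) - 4073376*1/(O*(374951/((102*1161)) + F(-372, -258)/469734)) = (2337016 - 1807221)/(-1477165) - 4073376*8/(374951/((102*1161)) + 1/((25 - 258)*469734)) = 529795*(-1/1477165) - 4073376*8/(374951/118422 + (1/469734)/(-233)) = -105959/295433 - 4073376*8/(374951*(1/118422) - 1/233*1/469734) = -105959/295433 - 4073376*8/(374951/118422 - 1/109448022) = -105959/295433 - 4073376/((3419803764875/1080087805107)*(1/8)) = -105959/295433 - 4073376/3419803764875/8640702440856 = -105959/295433 - 4073376*8640702440856/3419803764875 = -105959/295433 - 35196829945724249856/3419803764875 = -10398305423714139430097773/1010322885668315875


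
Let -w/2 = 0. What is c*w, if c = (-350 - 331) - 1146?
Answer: 0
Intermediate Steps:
w = 0 (w = -2*0 = 0)
c = -1827 (c = -681 - 1146 = -1827)
c*w = -1827*0 = 0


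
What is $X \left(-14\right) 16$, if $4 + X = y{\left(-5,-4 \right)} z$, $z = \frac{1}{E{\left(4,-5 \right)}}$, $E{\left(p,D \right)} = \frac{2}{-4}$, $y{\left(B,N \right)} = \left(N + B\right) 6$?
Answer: $-23296$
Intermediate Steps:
$y{\left(B,N \right)} = 6 B + 6 N$ ($y{\left(B,N \right)} = \left(B + N\right) 6 = 6 B + 6 N$)
$E{\left(p,D \right)} = - \frac{1}{2}$ ($E{\left(p,D \right)} = 2 \left(- \frac{1}{4}\right) = - \frac{1}{2}$)
$z = -2$ ($z = \frac{1}{- \frac{1}{2}} = -2$)
$X = 104$ ($X = -4 + \left(6 \left(-5\right) + 6 \left(-4\right)\right) \left(-2\right) = -4 + \left(-30 - 24\right) \left(-2\right) = -4 - -108 = -4 + 108 = 104$)
$X \left(-14\right) 16 = 104 \left(-14\right) 16 = \left(-1456\right) 16 = -23296$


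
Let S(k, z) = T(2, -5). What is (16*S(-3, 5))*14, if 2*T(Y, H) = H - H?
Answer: 0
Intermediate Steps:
T(Y, H) = 0 (T(Y, H) = (H - H)/2 = (½)*0 = 0)
S(k, z) = 0
(16*S(-3, 5))*14 = (16*0)*14 = 0*14 = 0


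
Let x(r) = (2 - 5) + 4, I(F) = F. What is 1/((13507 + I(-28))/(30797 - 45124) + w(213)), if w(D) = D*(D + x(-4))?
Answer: 14327/653039835 ≈ 2.1939e-5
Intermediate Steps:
x(r) = 1 (x(r) = -3 + 4 = 1)
w(D) = D*(1 + D) (w(D) = D*(D + 1) = D*(1 + D))
1/((13507 + I(-28))/(30797 - 45124) + w(213)) = 1/((13507 - 28)/(30797 - 45124) + 213*(1 + 213)) = 1/(13479/(-14327) + 213*214) = 1/(13479*(-1/14327) + 45582) = 1/(-13479/14327 + 45582) = 1/(653039835/14327) = 14327/653039835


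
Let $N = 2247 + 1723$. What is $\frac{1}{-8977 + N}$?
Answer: $- \frac{1}{5007} \approx -0.00019972$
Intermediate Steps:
$N = 3970$
$\frac{1}{-8977 + N} = \frac{1}{-8977 + 3970} = \frac{1}{-5007} = - \frac{1}{5007}$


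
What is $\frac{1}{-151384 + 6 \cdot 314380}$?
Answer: $\frac{1}{1734896} \approx 5.764 \cdot 10^{-7}$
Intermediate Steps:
$\frac{1}{-151384 + 6 \cdot 314380} = \frac{1}{-151384 + 1886280} = \frac{1}{1734896}$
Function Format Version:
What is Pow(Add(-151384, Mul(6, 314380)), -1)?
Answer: Rational(1, 1734896) ≈ 5.7640e-7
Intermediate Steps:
Pow(Add(-151384, Mul(6, 314380)), -1) = Pow(Add(-151384, 1886280), -1) = Pow(1734896, -1) = Rational(1, 1734896)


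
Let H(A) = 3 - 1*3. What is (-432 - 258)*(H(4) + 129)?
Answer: -89010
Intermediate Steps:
H(A) = 0 (H(A) = 3 - 3 = 0)
(-432 - 258)*(H(4) + 129) = (-432 - 258)*(0 + 129) = -690*129 = -89010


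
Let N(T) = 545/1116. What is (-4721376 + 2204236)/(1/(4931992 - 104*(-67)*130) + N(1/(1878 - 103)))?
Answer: -455533853654880/88378321 ≈ -5.1544e+6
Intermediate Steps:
N(T) = 545/1116 (N(T) = 545*(1/1116) = 545/1116)
(-4721376 + 2204236)/(1/(4931992 - 104*(-67)*130) + N(1/(1878 - 103))) = (-4721376 + 2204236)/(1/(4931992 - 104*(-67)*130) + 545/1116) = -2517140/(1/(4931992 + 6968*130) + 545/1116) = -2517140/(1/(4931992 + 905840) + 545/1116) = -2517140/(1/5837832 + 545/1116) = -2517140/88378321/180972792 = -2517140*180972792/88378321 = -455533853654880/88378321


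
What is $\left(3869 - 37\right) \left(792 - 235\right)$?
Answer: $2134424$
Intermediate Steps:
$\left(3869 - 37\right) \left(792 - 235\right) = 3832 \left(792 + \left(-792 + 557\right)\right) = 3832 \left(792 - 235\right) = 3832 \cdot 557 = 2134424$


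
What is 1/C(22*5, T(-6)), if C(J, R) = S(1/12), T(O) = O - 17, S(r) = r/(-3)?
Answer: -36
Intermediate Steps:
S(r) = -r/3 (S(r) = r*(-⅓) = -r/3)
T(O) = -17 + O
C(J, R) = -1/36 (C(J, R) = -⅓/12 = -⅓*1/12 = -1/36)
1/C(22*5, T(-6)) = 1/(-1/36) = -36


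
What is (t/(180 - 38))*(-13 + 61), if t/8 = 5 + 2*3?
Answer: 2112/71 ≈ 29.746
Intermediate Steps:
t = 88 (t = 8*(5 + 2*3) = 8*(5 + 6) = 8*11 = 88)
(t/(180 - 38))*(-13 + 61) = (88/(180 - 38))*(-13 + 61) = (88/142)*48 = ((1/142)*88)*48 = (44/71)*48 = 2112/71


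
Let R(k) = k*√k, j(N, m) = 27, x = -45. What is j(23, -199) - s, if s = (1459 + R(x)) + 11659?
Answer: -13091 + 135*I*√5 ≈ -13091.0 + 301.87*I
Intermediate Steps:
R(k) = k^(3/2)
s = 13118 - 135*I*√5 (s = (1459 + (-45)^(3/2)) + 11659 = (1459 - 135*I*√5) + 11659 = 13118 - 135*I*√5 ≈ 13118.0 - 301.87*I)
j(23, -199) - s = 27 - (13118 - 135*I*√5) = 27 + (-13118 + 135*I*√5) = -13091 + 135*I*√5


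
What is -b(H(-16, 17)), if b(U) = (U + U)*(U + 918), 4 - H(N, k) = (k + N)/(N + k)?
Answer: -5526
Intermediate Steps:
H(N, k) = 3 (H(N, k) = 4 - (k + N)/(N + k) = 4 - (N + k)/(N + k) = 4 - 1*1 = 4 - 1 = 3)
b(U) = 2*U*(918 + U) (b(U) = (2*U)*(918 + U) = 2*U*(918 + U))
-b(H(-16, 17)) = -2*3*(918 + 3) = -2*3*921 = -1*5526 = -5526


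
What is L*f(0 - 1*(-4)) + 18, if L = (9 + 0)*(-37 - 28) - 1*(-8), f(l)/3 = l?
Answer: -6906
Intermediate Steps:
f(l) = 3*l
L = -577 (L = 9*(-65) + 8 = -585 + 8 = -577)
L*f(0 - 1*(-4)) + 18 = -1731*(0 - 1*(-4)) + 18 = -1731*(0 + 4) + 18 = -1731*4 + 18 = -577*12 + 18 = -6924 + 18 = -6906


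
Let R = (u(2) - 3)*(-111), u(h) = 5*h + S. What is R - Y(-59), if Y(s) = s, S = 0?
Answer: -718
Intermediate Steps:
u(h) = 5*h (u(h) = 5*h + 0 = 5*h)
R = -777 (R = (5*2 - 3)*(-111) = (10 - 3)*(-111) = 7*(-111) = -777)
R - Y(-59) = -777 - 1*(-59) = -777 + 59 = -718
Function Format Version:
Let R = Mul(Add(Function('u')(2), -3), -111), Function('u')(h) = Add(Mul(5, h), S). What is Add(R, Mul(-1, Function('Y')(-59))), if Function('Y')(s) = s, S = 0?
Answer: -718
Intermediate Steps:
Function('u')(h) = Mul(5, h) (Function('u')(h) = Add(Mul(5, h), 0) = Mul(5, h))
R = -777 (R = Mul(Add(Mul(5, 2), -3), -111) = Mul(Add(10, -3), -111) = Mul(7, -111) = -777)
Add(R, Mul(-1, Function('Y')(-59))) = Add(-777, Mul(-1, -59)) = Add(-777, 59) = -718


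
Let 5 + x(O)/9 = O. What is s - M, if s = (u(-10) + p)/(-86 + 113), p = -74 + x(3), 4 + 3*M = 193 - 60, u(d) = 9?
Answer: -1244/27 ≈ -46.074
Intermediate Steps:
x(O) = -45 + 9*O
M = 43 (M = -4/3 + (193 - 60)/3 = -4/3 + (⅓)*133 = -4/3 + 133/3 = 43)
p = -92 (p = -74 + (-45 + 9*3) = -74 + (-45 + 27) = -74 - 18 = -92)
s = -83/27 (s = (9 - 92)/(-86 + 113) = -83/27 ≈ -3.0741)
s - M = -83/27 - 1*43 = -83/27 - 43 = -1244/27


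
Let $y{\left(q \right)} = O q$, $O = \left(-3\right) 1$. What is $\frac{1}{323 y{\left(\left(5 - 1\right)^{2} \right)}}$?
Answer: $- \frac{1}{15504} \approx -6.4499 \cdot 10^{-5}$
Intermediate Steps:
$O = -3$
$y{\left(q \right)} = - 3 q$
$\frac{1}{323 y{\left(\left(5 - 1\right)^{2} \right)}} = \frac{1}{323 \left(- 3 \left(5 - 1\right)^{2}\right)} = \frac{1}{323 \left(- 3 \cdot 4^{2}\right)} = \frac{1}{323 \left(\left(-3\right) 16\right)} = \frac{1}{323 \left(-48\right)} = \frac{1}{-15504} = - \frac{1}{15504}$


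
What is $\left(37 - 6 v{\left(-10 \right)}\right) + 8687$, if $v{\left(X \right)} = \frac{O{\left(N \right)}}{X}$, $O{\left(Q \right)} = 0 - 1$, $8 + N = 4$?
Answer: $\frac{43617}{5} \approx 8723.4$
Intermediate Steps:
$N = -4$ ($N = -8 + 4 = -4$)
$O{\left(Q \right)} = -1$
$v{\left(X \right)} = - \frac{1}{X}$
$\left(37 - 6 v{\left(-10 \right)}\right) + 8687 = \left(37 - 6 \left(- \frac{1}{-10}\right)\right) + 8687 = \left(37 - 6 \left(\left(-1\right) \left(- \frac{1}{10}\right)\right)\right) + 8687 = \left(37 - \frac{3}{5}\right) + 8687 = \frac{182}{5} + 8687 = \frac{43617}{5}$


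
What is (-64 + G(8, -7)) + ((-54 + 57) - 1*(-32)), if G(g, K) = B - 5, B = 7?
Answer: -27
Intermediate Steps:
G(g, K) = 2 (G(g, K) = 7 - 5 = 2)
(-64 + G(8, -7)) + ((-54 + 57) - 1*(-32)) = (-64 + 2) + ((-54 + 57) - 1*(-32)) = -62 + (3 + 32) = -62 + 35 = -27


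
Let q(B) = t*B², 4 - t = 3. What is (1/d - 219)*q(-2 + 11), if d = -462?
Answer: -2731833/154 ≈ -17739.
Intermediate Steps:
t = 1 (t = 4 - 1*3 = 4 - 3 = 1)
q(B) = B² (q(B) = 1*B² = B²)
(1/d - 219)*q(-2 + 11) = (1/(-462) - 219)*(-2 + 11)² = (-1/462 - 219)*9² = -101179/462*81 = -2731833/154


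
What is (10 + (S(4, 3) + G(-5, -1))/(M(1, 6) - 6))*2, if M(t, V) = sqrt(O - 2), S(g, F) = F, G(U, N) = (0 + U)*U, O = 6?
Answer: 6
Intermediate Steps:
G(U, N) = U**2 (G(U, N) = U*U = U**2)
M(t, V) = 2 (M(t, V) = sqrt(6 - 2) = sqrt(4) = 2)
(10 + (S(4, 3) + G(-5, -1))/(M(1, 6) - 6))*2 = (10 + (3 + (-5)**2)/(2 - 6))*2 = (10 + (3 + 25)/(-4))*2 = (10 + 28*(-1/4))*2 = (10 - 7)*2 = 3*2 = 6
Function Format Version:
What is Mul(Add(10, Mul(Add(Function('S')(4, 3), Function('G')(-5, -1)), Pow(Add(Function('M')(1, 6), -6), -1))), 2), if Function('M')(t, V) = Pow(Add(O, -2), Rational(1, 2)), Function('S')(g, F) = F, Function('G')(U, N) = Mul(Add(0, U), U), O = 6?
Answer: 6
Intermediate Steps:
Function('G')(U, N) = Pow(U, 2) (Function('G')(U, N) = Mul(U, U) = Pow(U, 2))
Function('M')(t, V) = 2 (Function('M')(t, V) = Pow(Add(6, -2), Rational(1, 2)) = Pow(4, Rational(1, 2)) = 2)
Mul(Add(10, Mul(Add(Function('S')(4, 3), Function('G')(-5, -1)), Pow(Add(Function('M')(1, 6), -6), -1))), 2) = Mul(Add(10, Mul(Add(3, Pow(-5, 2)), Pow(Add(2, -6), -1))), 2) = Mul(Add(10, Mul(Add(3, 25), Pow(-4, -1))), 2) = Mul(Add(10, Mul(28, Rational(-1, 4))), 2) = Mul(Add(10, -7), 2) = Mul(3, 2) = 6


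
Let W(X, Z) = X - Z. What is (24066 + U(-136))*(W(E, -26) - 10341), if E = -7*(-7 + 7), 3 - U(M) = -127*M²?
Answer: -24478124215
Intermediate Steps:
U(M) = 3 + 127*M² (U(M) = 3 - (-127)*M² = 3 + 127*M²)
E = 0 (E = -7*0 = 0)
(24066 + U(-136))*(W(E, -26) - 10341) = (24066 + (3 + 127*(-136)²))*((0 - 1*(-26)) - 10341) = (24066 + (3 + 127*18496))*((0 + 26) - 10341) = (24066 + (3 + 2348992))*(26 - 10341) = (24066 + 2348995)*(-10315) = 2373061*(-10315) = -24478124215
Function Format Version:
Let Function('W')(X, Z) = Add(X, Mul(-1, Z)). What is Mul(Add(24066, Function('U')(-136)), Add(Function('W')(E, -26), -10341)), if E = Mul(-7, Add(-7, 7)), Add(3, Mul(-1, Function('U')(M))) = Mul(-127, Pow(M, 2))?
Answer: -24478124215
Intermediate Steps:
Function('U')(M) = Add(3, Mul(127, Pow(M, 2))) (Function('U')(M) = Add(3, Mul(-1, Mul(-127, Pow(M, 2)))) = Add(3, Mul(127, Pow(M, 2))))
E = 0 (E = Mul(-7, 0) = 0)
Mul(Add(24066, Function('U')(-136)), Add(Function('W')(E, -26), -10341)) = Mul(Add(24066, Add(3, Mul(127, Pow(-136, 2)))), Add(Add(0, Mul(-1, -26)), -10341)) = Mul(Add(24066, Add(3, Mul(127, 18496))), Add(Add(0, 26), -10341)) = Mul(Add(24066, Add(3, 2348992)), Add(26, -10341)) = Mul(Add(24066, 2348995), -10315) = Mul(2373061, -10315) = -24478124215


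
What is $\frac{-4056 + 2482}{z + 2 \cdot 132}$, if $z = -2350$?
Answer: $\frac{787}{1043} \approx 0.75455$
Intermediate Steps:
$\frac{-4056 + 2482}{z + 2 \cdot 132} = \frac{-4056 + 2482}{-2350 + 2 \cdot 132} = - \frac{1574}{-2350 + 264} = - \frac{1574}{-2086} = \left(-1574\right) \left(- \frac{1}{2086}\right) = \frac{787}{1043}$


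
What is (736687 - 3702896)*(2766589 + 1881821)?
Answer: -13788155577690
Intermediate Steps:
(736687 - 3702896)*(2766589 + 1881821) = -2966209*4648410 = -13788155577690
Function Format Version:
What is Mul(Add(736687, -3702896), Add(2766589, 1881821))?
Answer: -13788155577690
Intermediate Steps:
Mul(Add(736687, -3702896), Add(2766589, 1881821)) = Mul(-2966209, 4648410) = -13788155577690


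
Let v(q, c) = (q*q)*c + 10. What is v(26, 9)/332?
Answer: 3047/166 ≈ 18.355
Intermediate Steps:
v(q, c) = 10 + c*q**2 (v(q, c) = q**2*c + 10 = c*q**2 + 10 = 10 + c*q**2)
v(26, 9)/332 = (10 + 9*26**2)/332 = (10 + 9*676)*(1/332) = (10 + 6084)*(1/332) = 6094*(1/332) = 3047/166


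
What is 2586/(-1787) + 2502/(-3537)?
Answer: -1513084/702291 ≈ -2.1545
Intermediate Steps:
2586/(-1787) + 2502/(-3537) = 2586*(-1/1787) + 2502*(-1/3537) = -2586/1787 - 278/393 = -1513084/702291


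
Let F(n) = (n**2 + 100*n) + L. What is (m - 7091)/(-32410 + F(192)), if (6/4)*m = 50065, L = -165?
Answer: 78857/70467 ≈ 1.1191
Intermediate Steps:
F(n) = -165 + n**2 + 100*n (F(n) = (n**2 + 100*n) - 165 = -165 + n**2 + 100*n)
m = 100130/3 (m = (2/3)*50065 = 100130/3 ≈ 33377.)
(m - 7091)/(-32410 + F(192)) = (100130/3 - 7091)/(-32410 + (-165 + 192**2 + 100*192)) = 78857/(3*(-32410 + (-165 + 36864 + 19200))) = 78857/(3*(-32410 + 55899)) = (78857/3)/23489 = (78857/3)*(1/23489) = 78857/70467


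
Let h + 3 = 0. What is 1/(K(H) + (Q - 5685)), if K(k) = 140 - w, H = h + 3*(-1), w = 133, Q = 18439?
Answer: 1/12761 ≈ 7.8364e-5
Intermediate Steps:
h = -3 (h = -3 + 0 = -3)
H = -6 (H = -3 + 3*(-1) = -3 - 3 = -6)
K(k) = 7 (K(k) = 140 - 1*133 = 140 - 133 = 7)
1/(K(H) + (Q - 5685)) = 1/(7 + (18439 - 5685)) = 1/(7 + 12754) = 1/12761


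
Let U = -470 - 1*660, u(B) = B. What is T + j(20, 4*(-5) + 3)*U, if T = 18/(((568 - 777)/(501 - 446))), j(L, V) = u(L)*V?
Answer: 7299710/19 ≈ 3.8420e+5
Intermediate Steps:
j(L, V) = L*V
U = -1130 (U = -470 - 660 = -1130)
T = -90/19 (T = 18/((-209/55)) = 18/((-209*1/55)) = 18/(-19/5) = 18*(-5/19) = -90/19 ≈ -4.7368)
T + j(20, 4*(-5) + 3)*U = -90/19 + (20*(4*(-5) + 3))*(-1130) = -90/19 + (20*(-20 + 3))*(-1130) = -90/19 + (20*(-17))*(-1130) = -90/19 - 340*(-1130) = -90/19 + 384200 = 7299710/19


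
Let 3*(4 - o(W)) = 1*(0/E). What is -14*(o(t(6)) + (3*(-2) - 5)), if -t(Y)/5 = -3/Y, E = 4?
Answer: 98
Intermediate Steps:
t(Y) = 15/Y (t(Y) = -(-15)/Y = 15/Y)
o(W) = 4 (o(W) = 4 - 0/4/3 = 4 - 0*(1/4)/3 = 4 - 0/3 = 4 - 1/3*0 = 4 + 0 = 4)
-14*(o(t(6)) + (3*(-2) - 5)) = -14*(4 + (3*(-2) - 5)) = -14*(4 + (-6 - 5)) = -14*(4 - 11) = -14*(-7) = 98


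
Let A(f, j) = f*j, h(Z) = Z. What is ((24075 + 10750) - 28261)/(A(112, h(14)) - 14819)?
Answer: -2188/4417 ≈ -0.49536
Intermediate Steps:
((24075 + 10750) - 28261)/(A(112, h(14)) - 14819) = ((24075 + 10750) - 28261)/(112*14 - 14819) = (34825 - 28261)/(1568 - 14819) = 6564/(-13251) = 6564*(-1/13251) = -2188/4417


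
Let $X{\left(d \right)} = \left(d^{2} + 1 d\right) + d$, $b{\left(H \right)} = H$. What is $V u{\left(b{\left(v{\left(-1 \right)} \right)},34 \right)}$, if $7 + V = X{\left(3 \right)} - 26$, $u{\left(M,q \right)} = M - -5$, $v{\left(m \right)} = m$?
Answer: $-72$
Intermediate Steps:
$X{\left(d \right)} = d^{2} + 2 d$ ($X{\left(d \right)} = \left(d^{2} + d\right) + d = \left(d + d^{2}\right) + d = d^{2} + 2 d$)
$u{\left(M,q \right)} = 5 + M$ ($u{\left(M,q \right)} = M + 5 = 5 + M$)
$V = -18$ ($V = -7 + \left(3 \left(2 + 3\right) - 26\right) = -7 + \left(3 \cdot 5 - 26\right) = -7 + \left(15 - 26\right) = -7 - 11 = -18$)
$V u{\left(b{\left(v{\left(-1 \right)} \right)},34 \right)} = - 18 \left(5 - 1\right) = \left(-18\right) 4 = -72$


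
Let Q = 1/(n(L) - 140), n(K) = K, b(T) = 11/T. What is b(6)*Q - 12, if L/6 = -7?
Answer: -13115/1092 ≈ -12.010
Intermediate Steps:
L = -42 (L = 6*(-7) = -42)
Q = -1/182 (Q = 1/(-42 - 140) = 1/(-182) = -1/182 ≈ -0.0054945)
b(6)*Q - 12 = (11/6)*(-1/182) - 12 = -11/1092 - 12 = -13115/1092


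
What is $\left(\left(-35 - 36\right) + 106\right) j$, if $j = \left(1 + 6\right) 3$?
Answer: $735$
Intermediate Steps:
$j = 21$ ($j = 7 \cdot 3 = 21$)
$\left(\left(-35 - 36\right) + 106\right) j = \left(\left(-35 - 36\right) + 106\right) 21 = \left(-71 + 106\right) 21 = 35 \cdot 21 = 735$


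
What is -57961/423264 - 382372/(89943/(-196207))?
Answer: 10584993263379611/12689877984 ≈ 8.3413e+5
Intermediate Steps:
-57961/423264 - 382372/(89943/(-196207)) = -57961*1/423264 - 382372/(89943*(-1/196207)) = -57961/423264 - 382372/(-89943/196207) = -57961/423264 - 382372*(-196207/89943) = -57961/423264 + 75024063004/89943 = 10584993263379611/12689877984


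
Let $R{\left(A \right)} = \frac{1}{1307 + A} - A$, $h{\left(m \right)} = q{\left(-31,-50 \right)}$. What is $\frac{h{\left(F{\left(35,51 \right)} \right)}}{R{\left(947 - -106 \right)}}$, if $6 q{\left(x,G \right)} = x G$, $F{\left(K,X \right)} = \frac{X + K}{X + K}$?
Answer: $- \frac{1829000}{7455237} \approx -0.24533$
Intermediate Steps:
$F{\left(K,X \right)} = 1$ ($F{\left(K,X \right)} = \frac{K + X}{K + X} = 1$)
$q{\left(x,G \right)} = \frac{G x}{6}$ ($q{\left(x,G \right)} = \frac{x G}{6} = \frac{G x}{6}$)
$h{\left(m \right)} = \frac{775}{3}$ ($h{\left(m \right)} = \frac{1}{6} \left(-50\right) \left(-31\right) = \frac{775}{3}$)
$\frac{h{\left(F{\left(35,51 \right)} \right)}}{R{\left(947 - -106 \right)}} = \frac{775}{3 \frac{1 - \left(947 - -106\right)^{2} - 1307 \left(947 - -106\right)}{1307 + \left(947 - -106\right)}} = \frac{775}{3 \frac{1 - \left(947 + 106\right)^{2} - 1307 \left(947 + 106\right)}{1307 + \left(947 + 106\right)}} = \frac{775}{3 \frac{1 - 1053^{2} - 1376271}{1307 + 1053}} = \frac{775}{3 \frac{1 - 1108809 - 1376271}{2360}} = \frac{775}{3 \cdot \frac{1}{2360} \left(-2485079\right)} = \frac{775}{3 \left(- \frac{2485079}{2360}\right)} = \frac{775}{3} \left(- \frac{2360}{2485079}\right) = - \frac{1829000}{7455237}$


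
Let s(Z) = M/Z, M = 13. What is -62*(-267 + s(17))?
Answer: 280612/17 ≈ 16507.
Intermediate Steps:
s(Z) = 13/Z
-62*(-267 + s(17)) = -62*(-267 + 13/17) = -62*(-4526/17) = 280612/17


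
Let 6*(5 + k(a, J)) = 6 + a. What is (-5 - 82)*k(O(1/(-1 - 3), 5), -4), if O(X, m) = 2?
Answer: 319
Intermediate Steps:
k(a, J) = -4 + a/6 (k(a, J) = -5 + (6 + a)/6 = -5 + (1 + a/6) = -4 + a/6)
(-5 - 82)*k(O(1/(-1 - 3), 5), -4) = (-5 - 82)*(-4 + (1/6)*2) = -87*(-4 + 1/3) = -87*(-11/3) = 319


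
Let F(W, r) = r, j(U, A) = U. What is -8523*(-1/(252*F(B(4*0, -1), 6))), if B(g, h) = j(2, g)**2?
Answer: 947/168 ≈ 5.6369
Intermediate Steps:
B(g, h) = 4 (B(g, h) = 2**2 = 4)
-8523*(-1/(252*F(B(4*0, -1), 6))) = -8523/(6*(-252)) = -8523/(-1512) = -8523*(-1/1512) = 947/168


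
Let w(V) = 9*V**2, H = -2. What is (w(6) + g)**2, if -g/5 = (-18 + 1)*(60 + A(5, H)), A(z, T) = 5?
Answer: 34210801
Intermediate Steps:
g = 5525 (g = -5*(-18 + 1)*(60 + 5) = -(-85)*65 = -5*(-1105) = 5525)
(w(6) + g)**2 = (9*6**2 + 5525)**2 = (9*36 + 5525)**2 = (324 + 5525)**2 = 5849**2 = 34210801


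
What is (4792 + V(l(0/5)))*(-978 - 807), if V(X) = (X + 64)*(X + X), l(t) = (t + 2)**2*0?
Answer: -8553720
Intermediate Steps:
l(t) = 0 (l(t) = (2 + t)**2*0 = 0)
V(X) = 2*X*(64 + X) (V(X) = (64 + X)*(2*X) = 2*X*(64 + X))
(4792 + V(l(0/5)))*(-978 - 807) = (4792 + 2*0*(64 + 0))*(-978 - 807) = (4792 + 2*0*64)*(-1785) = (4792 + 0)*(-1785) = 4792*(-1785) = -8553720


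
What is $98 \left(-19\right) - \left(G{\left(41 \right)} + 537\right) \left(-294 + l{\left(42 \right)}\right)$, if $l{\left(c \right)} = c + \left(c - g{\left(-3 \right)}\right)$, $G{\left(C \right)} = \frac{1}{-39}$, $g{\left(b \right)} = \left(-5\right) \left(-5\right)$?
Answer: $\frac{4848752}{39} \approx 1.2433 \cdot 10^{5}$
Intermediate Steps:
$g{\left(b \right)} = 25$
$G{\left(C \right)} = - \frac{1}{39}$
$l{\left(c \right)} = -25 + 2 c$ ($l{\left(c \right)} = c + \left(c - 25\right) = c + \left(-25 + c\right) = -25 + 2 c$)
$98 \left(-19\right) - \left(G{\left(41 \right)} + 537\right) \left(-294 + l{\left(42 \right)}\right) = 98 \left(-19\right) - \left(- \frac{1}{39} + 537\right) \left(-294 + \left(-25 + 2 \cdot 42\right)\right) = -1862 - \frac{20942 \left(-294 + \left(-25 + 84\right)\right)}{39} = -1862 - \frac{20942 \left(-294 + 59\right)}{39} = -1862 - \frac{20942}{39} \left(-235\right) = -1862 - - \frac{4921370}{39} = -1862 + \frac{4921370}{39} = \frac{4848752}{39}$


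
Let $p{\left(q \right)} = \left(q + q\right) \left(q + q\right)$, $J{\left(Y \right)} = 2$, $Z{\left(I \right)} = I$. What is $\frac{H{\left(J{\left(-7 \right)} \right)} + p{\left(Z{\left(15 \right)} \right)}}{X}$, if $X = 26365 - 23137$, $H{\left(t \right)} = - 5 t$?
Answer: $\frac{445}{1614} \approx 0.27571$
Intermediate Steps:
$X = 3228$
$p{\left(q \right)} = 4 q^{2}$ ($p{\left(q \right)} = 2 q 2 q = 4 q^{2}$)
$\frac{H{\left(J{\left(-7 \right)} \right)} + p{\left(Z{\left(15 \right)} \right)}}{X} = \frac{\left(-5\right) 2 + 4 \cdot 15^{2}}{3228} = \left(-10 + 4 \cdot 225\right) \frac{1}{3228} = \left(-10 + 900\right) \frac{1}{3228} = 890 \cdot \frac{1}{3228} = \frac{445}{1614}$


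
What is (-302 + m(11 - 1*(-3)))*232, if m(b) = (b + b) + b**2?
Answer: -18096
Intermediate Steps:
m(b) = b**2 + 2*b (m(b) = 2*b + b**2 = b**2 + 2*b)
(-302 + m(11 - 1*(-3)))*232 = (-302 + (11 - 1*(-3))*(2 + (11 - 1*(-3))))*232 = (-302 + (11 + 3)*(2 + (11 + 3)))*232 = (-302 + 14*(2 + 14))*232 = (-302 + 14*16)*232 = (-302 + 224)*232 = -78*232 = -18096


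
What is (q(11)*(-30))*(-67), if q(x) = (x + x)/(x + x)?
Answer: 2010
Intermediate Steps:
q(x) = 1 (q(x) = (2*x)/((2*x)) = (2*x)*(1/(2*x)) = 1)
(q(11)*(-30))*(-67) = (1*(-30))*(-67) = -30*(-67) = 2010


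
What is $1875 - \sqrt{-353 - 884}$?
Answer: $1875 - i \sqrt{1237} \approx 1875.0 - 35.171 i$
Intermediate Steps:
$1875 - \sqrt{-353 - 884} = 1875 - \sqrt{-1237} = 1875 - i \sqrt{1237}$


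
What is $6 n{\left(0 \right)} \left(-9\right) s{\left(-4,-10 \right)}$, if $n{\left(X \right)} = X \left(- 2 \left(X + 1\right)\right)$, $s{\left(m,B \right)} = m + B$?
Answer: $0$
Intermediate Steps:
$s{\left(m,B \right)} = B + m$
$n{\left(X \right)} = X \left(-2 - 2 X\right)$ ($n{\left(X \right)} = X \left(- 2 \left(1 + X\right)\right) = X \left(-2 - 2 X\right)$)
$6 n{\left(0 \right)} \left(-9\right) s{\left(-4,-10 \right)} = 6 \left(\left(-2\right) 0 \left(1 + 0\right)\right) \left(-9\right) \left(-10 - 4\right) = 6 \left(\left(-2\right) 0 \cdot 1\right) \left(-9\right) \left(-14\right) = 6 \cdot 0 \left(-9\right) \left(-14\right) = 0 \left(-9\right) \left(-14\right) = 0 \left(-14\right) = 0$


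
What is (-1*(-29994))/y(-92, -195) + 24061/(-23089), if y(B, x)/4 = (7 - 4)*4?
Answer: 115229423/184712 ≈ 623.83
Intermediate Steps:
y(B, x) = 48 (y(B, x) = 4*((7 - 4)*4) = 4*(3*4) = 4*12 = 48)
(-1*(-29994))/y(-92, -195) + 24061/(-23089) = -1*(-29994)/48 + 24061/(-23089) = 29994*(1/48) + 24061*(-1/23089) = 4999/8 - 24061/23089 = 115229423/184712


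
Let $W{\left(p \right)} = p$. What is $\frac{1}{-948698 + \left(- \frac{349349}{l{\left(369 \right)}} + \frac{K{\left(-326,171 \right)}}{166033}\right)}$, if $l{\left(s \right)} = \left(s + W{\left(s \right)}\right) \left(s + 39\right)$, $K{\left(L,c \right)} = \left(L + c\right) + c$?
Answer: $- \frac{49993200432}{47428507262082389} \approx -1.0541 \cdot 10^{-6}$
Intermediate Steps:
$K{\left(L,c \right)} = L + 2 c$
$l{\left(s \right)} = 2 s \left(39 + s\right)$ ($l{\left(s \right)} = \left(s + s\right) \left(s + 39\right) = 2 s \left(39 + s\right)$)
$\frac{1}{-948698 + \left(- \frac{349349}{l{\left(369 \right)}} + \frac{K{\left(-326,171 \right)}}{166033}\right)} = \frac{1}{-948698 + \left(- \frac{349349}{2 \cdot 369 \left(39 + 369\right)} + \frac{-326 + 2 \cdot 171}{166033}\right)} = \frac{1}{-948698 + \left(- \frac{349349}{2 \cdot 369 \cdot 408} + \left(-326 + 342\right) \frac{1}{166033}\right)} = \frac{1}{-948698 + \left(- \frac{349349}{301104} + 16 \cdot \frac{1}{166033}\right)} = \frac{1}{-948698 + \left(\left(-349349\right) \frac{1}{301104} + \frac{16}{166033}\right)} = \frac{1}{-948698 + \left(- \frac{349349}{301104} + \frac{16}{166033}\right)} = \frac{1}{-948698 - \frac{57998644853}{49993200432}} = \frac{1}{- \frac{47428507262082389}{49993200432}} = - \frac{49993200432}{47428507262082389}$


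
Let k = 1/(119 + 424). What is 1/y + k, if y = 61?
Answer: 604/33123 ≈ 0.018235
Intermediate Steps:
k = 1/543 ≈ 0.0018416
1/y + k = 1/61 + 1/543 = 604/33123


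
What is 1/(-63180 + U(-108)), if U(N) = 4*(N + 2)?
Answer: -1/63604 ≈ -1.5722e-5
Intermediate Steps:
U(N) = 8 + 4*N (U(N) = 4*(2 + N) = 8 + 4*N)
1/(-63180 + U(-108)) = 1/(-63180 + (8 + 4*(-108))) = 1/(-63180 + (8 - 432)) = 1/(-63180 - 424) = 1/(-63604) = -1/63604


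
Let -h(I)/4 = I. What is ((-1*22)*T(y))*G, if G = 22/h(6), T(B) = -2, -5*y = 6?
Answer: -121/3 ≈ -40.333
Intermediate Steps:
y = -6/5 (y = -⅕*6 = -6/5 ≈ -1.2000)
h(I) = -4*I
G = -11/12 (G = 22/((-4*6)) = 22/(-24) = 22*(-1/24) = -11/12 ≈ -0.91667)
((-1*22)*T(y))*G = (-1*22*(-2))*(-11/12) = -22*(-2)*(-11/12) = 44*(-11/12) = -121/3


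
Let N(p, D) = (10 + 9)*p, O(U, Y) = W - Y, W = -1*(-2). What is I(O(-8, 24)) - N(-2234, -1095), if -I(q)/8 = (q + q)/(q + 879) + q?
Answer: 36527406/857 ≈ 42622.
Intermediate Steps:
W = 2
O(U, Y) = 2 - Y
N(p, D) = 19*p
I(q) = -8*q - 16*q/(879 + q) (I(q) = -8*((q + q)/(q + 879) + q) = -8*((2*q)/(879 + q) + q) = -8*(2*q/(879 + q) + q) = -8*(q + 2*q/(879 + q)) = -8*q - 16*q/(879 + q))
I(O(-8, 24)) - N(-2234, -1095) = -8*(2 - 1*24)*(881 + (2 - 1*24))/(879 + (2 - 1*24)) - 19*(-2234) = -8*(2 - 24)*(881 + (2 - 24))/(879 + (2 - 24)) - 1*(-42446) = -8*(-22)*(881 - 22)/(879 - 22) + 42446 = -8*(-22)*859/857 + 42446 = -8*(-22)*1/857*859 + 42446 = 151184/857 + 42446 = 36527406/857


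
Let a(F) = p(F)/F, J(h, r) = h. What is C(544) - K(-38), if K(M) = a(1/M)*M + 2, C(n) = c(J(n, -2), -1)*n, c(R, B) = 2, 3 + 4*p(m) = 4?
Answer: 725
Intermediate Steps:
p(m) = 1/4 (p(m) = -3/4 + (1/4)*4 = -3/4 + 1 = 1/4)
a(F) = 1/(4*F)
C(n) = 2*n
K(M) = 2 + M**2/4 (K(M) = (1/(4*(1/M)))*M + 2 = (M/4)*M + 2 = M**2/4 + 2 = 2 + M**2/4)
C(544) - K(-38) = 2*544 - (2 + (1/4)*(-38)**2) = 1088 - (2 + (1/4)*1444) = 1088 - (2 + 361) = 1088 - 1*363 = 1088 - 363 = 725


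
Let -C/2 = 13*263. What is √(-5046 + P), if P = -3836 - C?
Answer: 2*I*√511 ≈ 45.211*I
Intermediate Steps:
C = -6838 (C = -26*263 = -2*3419 = -6838)
P = 3002 (P = -3836 - 1*(-6838) = -3836 + 6838 = 3002)
√(-5046 + P) = √(-5046 + 3002) = √(-2044) = 2*I*√511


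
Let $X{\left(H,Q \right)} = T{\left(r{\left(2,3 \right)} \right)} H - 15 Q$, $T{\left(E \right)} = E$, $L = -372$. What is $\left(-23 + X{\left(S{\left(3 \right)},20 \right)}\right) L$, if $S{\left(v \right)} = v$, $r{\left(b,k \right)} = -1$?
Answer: $121272$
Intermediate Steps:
$X{\left(H,Q \right)} = - H - 15 Q$
$\left(-23 + X{\left(S{\left(3 \right)},20 \right)}\right) L = \left(-23 - 303\right) \left(-372\right) = \left(-326\right) \left(-372\right) = 121272$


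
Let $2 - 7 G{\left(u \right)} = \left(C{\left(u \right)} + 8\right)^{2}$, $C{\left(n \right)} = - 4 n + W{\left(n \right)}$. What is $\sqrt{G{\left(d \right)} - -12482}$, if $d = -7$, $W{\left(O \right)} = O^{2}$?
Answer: $\frac{\sqrt{561057}}{7} \approx 107.01$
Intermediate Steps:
$C{\left(n \right)} = n^{2} - 4 n$ ($C{\left(n \right)} = - 4 n + n^{2} = n^{2} - 4 n$)
$G{\left(u \right)} = \frac{2}{7} - \frac{\left(8 + u \left(-4 + u\right)\right)^{2}}{7}$ ($G{\left(u \right)} = \frac{2}{7} - \frac{\left(u \left(-4 + u\right) + 8\right)^{2}}{7} = \frac{2}{7} - \frac{\left(8 + u \left(-4 + u\right)\right)^{2}}{7}$)
$\sqrt{G{\left(d \right)} - -12482} = \sqrt{\left(\frac{2}{7} - \frac{\left(8 + \left(-7\right)^{2} - -28\right)^{2}}{7}\right) - -12482} = \sqrt{\left(\frac{2}{7} - \frac{\left(8 + 49 + 28\right)^{2}}{7}\right) + 12482} = \sqrt{\left(\frac{2}{7} - \frac{85^{2}}{7}\right) + 12482} = \sqrt{\left(\frac{2}{7} - \frac{7225}{7}\right) + 12482} = \sqrt{- \frac{7223}{7} + 12482} = \sqrt{\frac{80151}{7}} = \frac{\sqrt{561057}}{7}$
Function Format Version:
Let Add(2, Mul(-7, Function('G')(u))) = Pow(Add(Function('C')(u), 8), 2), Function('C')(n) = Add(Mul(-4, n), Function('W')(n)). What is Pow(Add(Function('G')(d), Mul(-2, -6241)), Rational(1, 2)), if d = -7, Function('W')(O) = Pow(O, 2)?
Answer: Mul(Rational(1, 7), Pow(561057, Rational(1, 2))) ≈ 107.01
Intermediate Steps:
Function('C')(n) = Add(Pow(n, 2), Mul(-4, n)) (Function('C')(n) = Add(Mul(-4, n), Pow(n, 2)) = Add(Pow(n, 2), Mul(-4, n)))
Function('G')(u) = Add(Rational(2, 7), Mul(Rational(-1, 7), Pow(Add(8, Mul(u, Add(-4, u))), 2))) (Function('G')(u) = Add(Rational(2, 7), Mul(Rational(-1, 7), Pow(Add(Mul(u, Add(-4, u)), 8), 2))) = Add(Rational(2, 7), Mul(Rational(-1, 7), Pow(Add(8, Mul(u, Add(-4, u))), 2))))
Pow(Add(Function('G')(d), Mul(-2, -6241)), Rational(1, 2)) = Pow(Add(Add(Rational(2, 7), Mul(Rational(-1, 7), Pow(Add(8, Pow(-7, 2), Mul(-4, -7)), 2))), Mul(-2, -6241)), Rational(1, 2)) = Pow(Add(Add(Rational(2, 7), Mul(Rational(-1, 7), Pow(Add(8, 49, 28), 2))), 12482), Rational(1, 2)) = Pow(Add(Add(Rational(2, 7), Mul(Rational(-1, 7), Pow(85, 2))), 12482), Rational(1, 2)) = Pow(Add(Add(Rational(2, 7), Mul(Rational(-1, 7), 7225)), 12482), Rational(1, 2)) = Pow(Add(Add(Rational(2, 7), Rational(-7225, 7)), 12482), Rational(1, 2)) = Pow(Add(Rational(-7223, 7), 12482), Rational(1, 2)) = Pow(Rational(80151, 7), Rational(1, 2)) = Mul(Rational(1, 7), Pow(561057, Rational(1, 2)))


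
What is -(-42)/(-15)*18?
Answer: -252/5 ≈ -50.400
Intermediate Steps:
-(-42)/(-15)*18 = -(-42)*(-1)/15*18 = -21*2/15*18 = -14/5*18 = -252/5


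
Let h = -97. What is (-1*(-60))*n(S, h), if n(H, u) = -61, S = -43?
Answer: -3660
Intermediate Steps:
(-1*(-60))*n(S, h) = -1*(-60)*(-61) = 60*(-61) = -3660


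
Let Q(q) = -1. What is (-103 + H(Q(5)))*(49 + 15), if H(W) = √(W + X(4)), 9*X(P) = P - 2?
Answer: -6592 + 64*I*√7/3 ≈ -6592.0 + 56.443*I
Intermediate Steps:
X(P) = -2/9 + P/9 (X(P) = (P - 2)/9 = (-2 + P)/9 = -2/9 + P/9)
H(W) = √(2/9 + W) (H(W) = √(W + (-2/9 + (⅑)*4)) = √(W + (-2/9 + 4/9)) = √(W + 2/9) = √(2/9 + W))
(-103 + H(Q(5)))*(49 + 15) = (-103 + √(2 + 9*(-1))/3)*(49 + 15) = (-103 + √(2 - 9)/3)*64 = (-103 + √(-7)/3)*64 = (-103 + (I*√7)/3)*64 = (-103 + I*√7/3)*64 = -6592 + 64*I*√7/3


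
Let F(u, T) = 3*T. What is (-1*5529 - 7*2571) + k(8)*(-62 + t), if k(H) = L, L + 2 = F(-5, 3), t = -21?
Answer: -24107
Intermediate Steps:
L = 7 (L = -2 + 3*3 = -2 + 9 = 7)
k(H) = 7
(-1*5529 - 7*2571) + k(8)*(-62 + t) = (-1*5529 - 7*2571) + 7*(-62 - 21) = (-5529 - 17997) + 7*(-83) = -23526 - 581 = -24107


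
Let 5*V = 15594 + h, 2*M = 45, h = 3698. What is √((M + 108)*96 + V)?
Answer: 2*√102415/5 ≈ 128.01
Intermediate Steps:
M = 45/2 (M = (½)*45 = 45/2 ≈ 22.500)
V = 19292/5 (V = (15594 + 3698)/5 = (⅕)*19292 = 19292/5 ≈ 3858.4)
√((M + 108)*96 + V) = √((45/2 + 108)*96 + 19292/5) = √((261/2)*96 + 19292/5) = √(12528 + 19292/5) = √(81932/5) = 2*√102415/5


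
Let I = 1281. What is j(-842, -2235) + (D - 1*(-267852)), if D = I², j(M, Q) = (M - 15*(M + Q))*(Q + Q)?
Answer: -200640297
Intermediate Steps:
j(M, Q) = 2*Q*(-15*Q - 14*M) (j(M, Q) = (M + (-15*M - 15*Q))*(2*Q) = (-15*Q - 14*M)*(2*Q) = 2*Q*(-15*Q - 14*M))
D = 1640961 (D = 1281² = 1640961)
j(-842, -2235) + (D - 1*(-267852)) = -2*(-2235)*(14*(-842) + 15*(-2235)) + (1640961 - 1*(-267852)) = -2*(-2235)*(-11788 - 33525) + (1640961 + 267852) = -2*(-2235)*(-45313) + 1908813 = -202549110 + 1908813 = -200640297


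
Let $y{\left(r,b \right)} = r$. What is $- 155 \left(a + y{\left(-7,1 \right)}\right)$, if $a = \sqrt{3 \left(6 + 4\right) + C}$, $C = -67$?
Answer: $1085 - 155 i \sqrt{37} \approx 1085.0 - 942.83 i$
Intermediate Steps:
$a = i \sqrt{37}$ ($a = \sqrt{3 \left(6 + 4\right) - 67} = \sqrt{3 \cdot 10 - 67} = \sqrt{30 - 67} = \sqrt{-37} = i \sqrt{37} \approx 6.0828 i$)
$- 155 \left(a + y{\left(-7,1 \right)}\right) = - 155 \left(i \sqrt{37} - 7\right) = - 155 \left(-7 + i \sqrt{37}\right) = 1085 - 155 i \sqrt{37}$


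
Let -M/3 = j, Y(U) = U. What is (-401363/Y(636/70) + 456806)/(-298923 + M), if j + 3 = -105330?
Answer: 131216603/5430168 ≈ 24.164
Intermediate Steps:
j = -105333 (j = -3 - 105330 = -105333)
M = 315999 (M = -3*(-105333) = 315999)
(-401363/Y(636/70) + 456806)/(-298923 + M) = (-401363/(636/70) + 456806)/(-298923 + 315999) = (-401363/(636*(1/70)) + 456806)/17076 = (-401363/318/35 + 456806)*(1/17076) = (-401363*35/318 + 456806)*(1/17076) = (-14047705/318 + 456806)*(1/17076) = (131216603/318)*(1/17076) = 131216603/5430168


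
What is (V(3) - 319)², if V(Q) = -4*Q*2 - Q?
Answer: 119716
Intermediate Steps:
V(Q) = -9*Q (V(Q) = -8*Q - Q = -9*Q)
(V(3) - 319)² = (-9*3 - 319)² = (-27 - 319)² = (-346)² = 119716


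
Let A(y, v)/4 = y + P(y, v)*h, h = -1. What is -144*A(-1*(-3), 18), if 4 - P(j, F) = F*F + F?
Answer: -196416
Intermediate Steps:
P(j, F) = 4 - F - F**2 (P(j, F) = 4 - (F*F + F) = 4 - (F**2 + F) = 4 - (F + F**2) = 4 + (-F - F**2) = 4 - F - F**2)
A(y, v) = -16 + 4*v + 4*y + 4*v**2 (A(y, v) = 4*(y + (4 - v - v**2)*(-1)) = 4*(y + (-4 + v + v**2)) = 4*(-4 + v + y + v**2) = -16 + 4*v + 4*y + 4*v**2)
-144*A(-1*(-3), 18) = -144*(-16 + 4*18 + 4*(-1*(-3)) + 4*18**2) = -144*(-16 + 72 + 4*3 + 4*324) = -144*(-16 + 72 + 12 + 1296) = -144*1364 = -196416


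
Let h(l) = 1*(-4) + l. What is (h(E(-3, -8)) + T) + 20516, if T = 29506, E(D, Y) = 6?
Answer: 50024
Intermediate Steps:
h(l) = -4 + l
(h(E(-3, -8)) + T) + 20516 = ((-4 + 6) + 29506) + 20516 = (2 + 29506) + 20516 = 29508 + 20516 = 50024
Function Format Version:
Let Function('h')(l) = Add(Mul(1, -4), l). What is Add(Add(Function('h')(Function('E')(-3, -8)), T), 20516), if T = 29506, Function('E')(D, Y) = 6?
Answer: 50024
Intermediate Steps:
Function('h')(l) = Add(-4, l)
Add(Add(Function('h')(Function('E')(-3, -8)), T), 20516) = Add(Add(Add(-4, 6), 29506), 20516) = Add(Add(2, 29506), 20516) = Add(29508, 20516) = 50024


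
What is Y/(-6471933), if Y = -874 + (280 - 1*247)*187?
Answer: -5297/6471933 ≈ -0.00081846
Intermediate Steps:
Y = 5297 (Y = -874 + (280 - 247)*187 = -874 + 33*187 = -874 + 6171 = 5297)
Y/(-6471933) = 5297/(-6471933) = 5297*(-1/6471933) = -5297/6471933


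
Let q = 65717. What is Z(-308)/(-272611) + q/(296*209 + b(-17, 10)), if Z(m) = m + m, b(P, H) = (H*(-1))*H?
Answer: 17953223711/16837545804 ≈ 1.0663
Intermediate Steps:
b(P, H) = -H**2 (b(P, H) = (-H)*H = -H**2)
Z(m) = 2*m
Z(-308)/(-272611) + q/(296*209 + b(-17, 10)) = (2*(-308))/(-272611) + 65717/(296*209 - 1*10**2) = -616*(-1/272611) + 65717/(61864 - 1*100) = 616/272611 + 65717/(61864 - 100) = 616/272611 + 65717/61764 = 17953223711/16837545804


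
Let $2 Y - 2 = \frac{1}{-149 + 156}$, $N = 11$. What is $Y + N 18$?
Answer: $\frac{2787}{14} \approx 199.07$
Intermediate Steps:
$Y = \frac{15}{14}$ ($Y = 1 + \frac{1}{2 \left(-149 + 156\right)} = 1 + \frac{1}{2 \cdot 7} = 1 + \frac{1}{2} \cdot \frac{1}{7} = 1 + \frac{1}{14} = \frac{15}{14} \approx 1.0714$)
$Y + N 18 = \frac{15}{14} + 11 \cdot 18 = \frac{15}{14} + 198 = \frac{2787}{14}$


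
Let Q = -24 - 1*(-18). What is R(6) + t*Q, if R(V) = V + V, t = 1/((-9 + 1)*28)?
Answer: 1347/112 ≈ 12.027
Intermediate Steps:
t = -1/224 (t = (1/28)/(-8) = -⅛*1/28 = -1/224 ≈ -0.0044643)
Q = -6 (Q = -24 + 18 = -6)
R(V) = 2*V
R(6) + t*Q = 2*6 - 1/224*(-6) = 12 + 3/112 = 1347/112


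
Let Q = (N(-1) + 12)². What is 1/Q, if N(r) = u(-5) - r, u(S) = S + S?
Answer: ⅑ ≈ 0.11111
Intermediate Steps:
u(S) = 2*S
N(r) = -10 - r (N(r) = 2*(-5) - r = -10 - r)
Q = 9 (Q = ((-10 - 1*(-1)) + 12)² = ((-10 + 1) + 12)² = (-9 + 12)² = 3² = 9)
1/Q = 1/9 = ⅑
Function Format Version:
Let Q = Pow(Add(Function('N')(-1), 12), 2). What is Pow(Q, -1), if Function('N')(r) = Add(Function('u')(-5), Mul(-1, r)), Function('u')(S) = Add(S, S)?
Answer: Rational(1, 9) ≈ 0.11111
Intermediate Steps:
Function('u')(S) = Mul(2, S)
Function('N')(r) = Add(-10, Mul(-1, r)) (Function('N')(r) = Add(Mul(2, -5), Mul(-1, r)) = Add(-10, Mul(-1, r)))
Q = 9 (Q = Pow(Add(Add(-10, Mul(-1, -1)), 12), 2) = Pow(Add(Add(-10, 1), 12), 2) = Pow(Add(-9, 12), 2) = Pow(3, 2) = 9)
Pow(Q, -1) = Pow(9, -1) = Rational(1, 9)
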